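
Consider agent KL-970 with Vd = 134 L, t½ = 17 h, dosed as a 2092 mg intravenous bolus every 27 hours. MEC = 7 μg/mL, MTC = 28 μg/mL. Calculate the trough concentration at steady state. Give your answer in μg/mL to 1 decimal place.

τ/t½ = 27/17 ≈ 1.5882, so fraction remaining f = (1/2)^(27/17) ≈ 0.3326.
Accumulation ratio R = 1/(1 − f) ≈ 1/0.6674 ≈ 1.4984.
Each bolus raises the concentration by D/Vd = 2092/134 ≈ 15.612 μg/mL.
Steady-state peak Cmax,ss = C₀·R ≈ 15.612 × 1.4984 ≈ 23.393 μg/mL.
Steady-state trough Cmin,ss = Cmax,ss·f ≈ 23.393 × 0.3326 ≈ 7.781 μg/mL.
Trough 7.8 μg/mL vs MEC 7 μg/mL: adequate.

7.8 μg/mL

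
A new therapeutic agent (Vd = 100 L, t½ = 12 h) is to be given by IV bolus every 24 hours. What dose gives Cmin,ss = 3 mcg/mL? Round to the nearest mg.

900 mg

τ/t½ = 24/12 ≈ 2, so f = (1/2)^(24/12) ≈ 0.250000.
Cmin,ss = (D/Vd)·f/(1−f), so D = Cmin,ss·Vd·(1−f)/f.
D = 3 × 100 × (1−f)/f ≈ 3 × 100 × 3.00000 ≈ 900.00 mg.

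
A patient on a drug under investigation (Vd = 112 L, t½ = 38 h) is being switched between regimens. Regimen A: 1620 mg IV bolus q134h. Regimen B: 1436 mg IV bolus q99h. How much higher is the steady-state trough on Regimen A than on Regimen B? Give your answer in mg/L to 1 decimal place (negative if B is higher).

-1.1 mg/L

Regimen A: f = (1/2)^(134/38) ≈ 0.0868; Cmin,ss = (1620/112)·f/(1−f) ≈ 1.375 mg/L.
Regimen B: f = (1/2)^(99/38) ≈ 0.1643; Cmin,ss = (1436/112)·f/(1−f) ≈ 2.521 mg/L.
Difference ≈ 1.375 − 2.521 ≈ -1.146 mg/L.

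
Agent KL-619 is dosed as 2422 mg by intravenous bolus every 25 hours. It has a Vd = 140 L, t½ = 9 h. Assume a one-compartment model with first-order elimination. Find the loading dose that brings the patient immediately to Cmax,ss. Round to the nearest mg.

2835 mg

f = (1/2)^(25/9) ≈ 0.145816; accumulation ratio R = 1/(1−f) ≈ 1.17071.
Loading dose to hit Cmax,ss on first dose: D_load = D_maint·R ≈ 2422 × 1.17071 ≈ 2835.46 mg.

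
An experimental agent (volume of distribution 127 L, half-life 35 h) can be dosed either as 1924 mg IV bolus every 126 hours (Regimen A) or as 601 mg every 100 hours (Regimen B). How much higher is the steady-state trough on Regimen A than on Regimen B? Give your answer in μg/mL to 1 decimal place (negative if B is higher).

Regimen A: f = (1/2)^(126/35) ≈ 0.0825; Cmin,ss = (1924/127)·f/(1−f) ≈ 1.362 μg/mL.
Regimen B: f = (1/2)^(100/35) ≈ 0.1380; Cmin,ss = (601/127)·f/(1−f) ≈ 0.758 μg/mL.
Difference ≈ 1.362 − 0.758 ≈ 0.604 μg/mL.

0.6 μg/mL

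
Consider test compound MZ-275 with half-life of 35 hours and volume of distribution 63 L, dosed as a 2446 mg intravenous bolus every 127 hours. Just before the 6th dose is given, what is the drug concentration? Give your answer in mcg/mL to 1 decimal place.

3.4 mcg/mL

f = (1/2)^(τ/t½) = (1/2)^(127/35) ≈ 0.0809.
C₀ = D/Vd = 2446/63 ≈ 38.825 mcg/mL.
Before the 6th dose, 5 doses have been given. Superposition: Cmin = C₀·(f + f² + … + f^5).
≈ 38.825 × (0.0809 + 0.0065 + 0.0005 + 0.0000 + 0.0000) ≈ 38.825 × 0.0879 ≈ 3.413 mcg/mL.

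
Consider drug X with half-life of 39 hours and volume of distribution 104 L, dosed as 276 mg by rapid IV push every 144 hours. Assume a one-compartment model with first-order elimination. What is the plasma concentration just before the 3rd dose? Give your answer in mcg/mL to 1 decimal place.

f = (1/2)^(τ/t½) = (1/2)^(144/39) ≈ 0.0774.
C₀ = D/Vd = 276/104 ≈ 2.654 mcg/mL.
Before the 3rd dose, 2 doses have been given. Superposition: Cmin = C₀·(f + f²).
≈ 2.654 × (0.0774 + 0.0060) ≈ 2.654 × 0.0834 ≈ 0.221 mcg/mL.

0.2 mcg/mL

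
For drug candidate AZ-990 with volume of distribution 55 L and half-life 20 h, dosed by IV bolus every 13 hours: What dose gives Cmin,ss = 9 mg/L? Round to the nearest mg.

282 mg

τ/t½ = 13/20 ≈ 0.65, so f = (1/2)^(13/20) ≈ 0.637280.
Cmin,ss = (D/Vd)·f/(1−f), so D = Cmin,ss·Vd·(1−f)/f.
D = 9 × 55 × (1−f)/f ≈ 9 × 55 × 0.56917 ≈ 281.74 mg.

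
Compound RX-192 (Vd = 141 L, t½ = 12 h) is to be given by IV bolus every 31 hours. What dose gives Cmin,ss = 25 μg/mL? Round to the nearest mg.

17601 mg

τ/t½ = 31/12 ≈ 2.5833, so f = (1/2)^(31/12) ≈ 0.166855.
Cmin,ss = (D/Vd)·f/(1−f), so D = Cmin,ss·Vd·(1−f)/f.
D = 25 × 141 × (1−f)/f ≈ 25 × 141 × 4.99323 ≈ 17601.14 mg.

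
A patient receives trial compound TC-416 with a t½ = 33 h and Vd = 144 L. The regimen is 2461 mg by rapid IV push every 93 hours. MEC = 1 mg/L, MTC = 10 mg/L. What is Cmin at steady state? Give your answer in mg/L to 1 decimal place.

Over one 93-h interval, 93/33 ≈ 2.8182 half-lives elapse, leaving f ≈ 0.1418 of each dose.
At steady state, accumulation factor R = 1/(1 − e^(−kτ)) ≈ 1.1652.
Each bolus raises the concentration by D/Vd = 2461/144 ≈ 17.090 mg/L.
Steady-state peak Cmax,ss = C₀·R ≈ 17.090 × 1.1652 ≈ 19.913 mg/L.
One interval later, Cmin,ss = Cmax,ss·e^(−kτ) ≈ 19.913 × 0.1418 ≈ 2.824 mg/L.
Trough 2.8 mg/L vs MEC 1 mg/L: adequate.

2.8 mg/L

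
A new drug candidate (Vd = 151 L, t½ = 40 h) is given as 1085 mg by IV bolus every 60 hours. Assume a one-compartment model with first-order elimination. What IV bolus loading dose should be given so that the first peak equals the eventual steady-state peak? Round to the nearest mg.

f = (1/2)^(60/40) ≈ 0.353553; accumulation ratio R = 1/(1−f) ≈ 1.54692.
Loading dose to hit Cmax,ss on first dose: D_load = D_maint·R ≈ 1085 × 1.54692 ≈ 1678.41 mg.

1678 mg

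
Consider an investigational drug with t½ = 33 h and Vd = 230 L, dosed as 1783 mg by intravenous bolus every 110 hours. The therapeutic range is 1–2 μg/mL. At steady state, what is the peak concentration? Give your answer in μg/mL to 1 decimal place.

8.6 μg/mL

k = ln2/t½ = ln2/33 ≈ 0.021004 h⁻¹; fraction remaining f = e^(−kτ) = e^(−0.021004×110) ≈ 0.0992.
Accumulation ratio R = 1/(1 − f) ≈ 1/0.9008 ≈ 1.1101.
Single-dose peak C₀ = D/Vd = 1783/230 ≈ 7.752 μg/mL.
Steady-state peak Cmax,ss = C₀·R ≈ 7.752 × 1.1101 ≈ 8.605 μg/mL.
Peak 8.6 μg/mL vs MTC 2 μg/mL: exceeds toxic threshold.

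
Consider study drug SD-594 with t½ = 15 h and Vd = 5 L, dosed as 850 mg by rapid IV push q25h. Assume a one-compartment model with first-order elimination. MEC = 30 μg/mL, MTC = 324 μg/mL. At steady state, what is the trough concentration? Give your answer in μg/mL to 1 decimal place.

78.2 μg/mL

Over one 25-h interval, 25/15 ≈ 1.6667 half-lives elapse, leaving f ≈ 0.3150 of each dose.
Each bolus raises the concentration by D/Vd = 850/5 ≈ 170.000 μg/mL.
Steady-state trough Cmin,ss = C₀·f/(1−f) ≈ 170.000 × 0.3150/0.6850 ≈ 78.175 μg/mL.
Trough 78.2 μg/mL vs MEC 30 μg/mL: adequate.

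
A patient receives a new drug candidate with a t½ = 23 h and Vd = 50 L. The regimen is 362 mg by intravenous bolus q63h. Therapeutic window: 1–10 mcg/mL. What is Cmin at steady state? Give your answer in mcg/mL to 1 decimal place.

Over one 63-h interval, 63/23 ≈ 2.7391 half-lives elapse, leaving f ≈ 0.1498 of each dose.
At steady state, accumulation factor R = 1/(1 − e^(−kτ)) ≈ 1.1762.
Single-dose peak C₀ = D/Vd = 362/50 ≈ 7.240 mcg/mL.
Cmax,ss = C₀/(1 − f) ≈ 7.240/0.8502 ≈ 8.516 mcg/mL.
Steady-state trough Cmin,ss = Cmax,ss·f ≈ 8.516 × 0.1498 ≈ 1.276 mcg/mL.
Trough 1.3 mcg/mL vs MEC 1 mcg/mL: adequate.

1.3 mcg/mL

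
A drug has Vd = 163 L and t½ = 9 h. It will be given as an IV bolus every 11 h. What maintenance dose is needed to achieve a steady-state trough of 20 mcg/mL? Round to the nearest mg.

4346 mg

τ/t½ = 11/9 ≈ 1.2222, so f = (1/2)^(11/9) ≈ 0.428622.
Cmin,ss = (D/Vd)·f/(1−f), so D = Cmin,ss·Vd·(1−f)/f.
D = 20 × 163 × (1−f)/f ≈ 20 × 163 × 1.33306 ≈ 4345.78 mg.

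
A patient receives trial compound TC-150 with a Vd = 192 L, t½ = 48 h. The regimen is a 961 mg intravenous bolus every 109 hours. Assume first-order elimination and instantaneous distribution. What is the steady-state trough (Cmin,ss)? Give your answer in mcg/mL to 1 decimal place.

τ/t½ = 109/48 ≈ 2.2708, so fraction remaining f = (1/2)^(109/48) ≈ 0.2072.
Each bolus raises the concentration by D/Vd = 961/192 ≈ 5.005 mcg/mL.
Steady-state trough Cmin,ss = C₀·f/(1−f) ≈ 5.005 × 0.2072/0.7928 ≈ 1.308 mcg/mL.

1.3 mcg/mL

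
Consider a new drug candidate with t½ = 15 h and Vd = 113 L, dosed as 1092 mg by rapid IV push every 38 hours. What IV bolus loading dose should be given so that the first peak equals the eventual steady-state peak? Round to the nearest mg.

1320 mg

f = (1/2)^(38/15) ≈ 0.172739; accumulation ratio R = 1/(1−f) ≈ 1.20881.
Loading dose to hit Cmax,ss on first dose: D_load = D_maint·R ≈ 1092 × 1.20881 ≈ 1320.02 mg.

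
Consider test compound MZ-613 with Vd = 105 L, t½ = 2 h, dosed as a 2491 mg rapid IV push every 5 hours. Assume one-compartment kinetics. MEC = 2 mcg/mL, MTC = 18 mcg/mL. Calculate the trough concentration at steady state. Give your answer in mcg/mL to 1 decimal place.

Over one 5-h interval, 5/2 ≈ 2.5 half-lives elapse, leaving f ≈ 0.1768 of each dose.
Accumulation ratio R = 1/(1 − f) ≈ 1/0.8232 ≈ 1.2148.
Single-dose peak C₀ = D/Vd = 2491/105 ≈ 23.724 mcg/mL.
Cmax,ss = C₀/(1 − f) ≈ 23.724/0.8232 ≈ 28.819 mcg/mL.
One interval later, Cmin,ss = Cmax,ss·e^(−kτ) ≈ 28.819 × 0.1768 ≈ 5.095 mcg/mL.
Trough 5.1 mcg/mL vs MEC 2 mcg/mL: adequate.

5.1 mcg/mL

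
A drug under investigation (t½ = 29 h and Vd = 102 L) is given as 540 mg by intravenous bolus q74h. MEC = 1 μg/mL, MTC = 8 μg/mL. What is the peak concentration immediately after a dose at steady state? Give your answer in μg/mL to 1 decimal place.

6.4 μg/mL

Over one 74-h interval, 74/29 ≈ 2.5517 half-lives elapse, leaving f ≈ 0.1706 of each dose.
Accumulation ratio R = 1/(1 − f) ≈ 1/0.8294 ≈ 1.2057.
Single-dose peak C₀ = D/Vd = 540/102 ≈ 5.294 μg/mL.
Steady-state peak Cmax,ss = C₀·R ≈ 5.294 × 1.2057 ≈ 6.383 μg/mL.
Peak 6.4 μg/mL vs MTC 8 μg/mL: below toxic threshold.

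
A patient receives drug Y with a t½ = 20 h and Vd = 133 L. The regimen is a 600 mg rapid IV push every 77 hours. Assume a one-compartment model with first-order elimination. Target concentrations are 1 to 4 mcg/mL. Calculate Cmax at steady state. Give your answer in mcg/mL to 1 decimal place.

4.8 mcg/mL

Over one 77-h interval, 77/20 ≈ 3.85 half-lives elapse, leaving f ≈ 0.0693 of each dose.
At steady state, accumulation factor R = 1/(1 − e^(−kτ)) ≈ 1.0745.
Each bolus raises the concentration by D/Vd = 600/133 ≈ 4.511 mcg/mL.
Cmax,ss = C₀/(1 − f) ≈ 4.511/0.9307 ≈ 4.847 mcg/mL.
Peak 4.8 mcg/mL vs MTC 4 mcg/mL: exceeds toxic threshold.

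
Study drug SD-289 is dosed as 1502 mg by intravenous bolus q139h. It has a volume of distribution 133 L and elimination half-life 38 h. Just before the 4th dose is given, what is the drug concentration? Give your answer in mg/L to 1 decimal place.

f = (1/2)^(τ/t½) = (1/2)^(139/38) ≈ 0.0792.
C₀ = D/Vd = 1502/133 ≈ 11.293 mg/L.
Before the 4th dose, 3 doses have been given. Superposition: Cmin = C₀·(f + f² + … + f^3).
≈ 11.293 × (0.0792 + 0.0063 + 0.0005) ≈ 11.293 × 0.0860 ≈ 0.971 mg/L.

1.0 mg/L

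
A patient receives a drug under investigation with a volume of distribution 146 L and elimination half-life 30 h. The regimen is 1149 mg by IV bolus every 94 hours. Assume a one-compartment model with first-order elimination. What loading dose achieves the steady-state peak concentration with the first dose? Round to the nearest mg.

f = (1/2)^(94/30) ≈ 0.113965; accumulation ratio R = 1/(1−f) ≈ 1.12862.
Loading dose to hit Cmax,ss on first dose: D_load = D_maint·R ≈ 1149 × 1.12862 ≈ 1296.78 mg.

1297 mg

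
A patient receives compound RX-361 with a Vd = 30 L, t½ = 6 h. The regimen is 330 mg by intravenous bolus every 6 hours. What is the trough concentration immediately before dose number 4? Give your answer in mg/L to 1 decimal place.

f = (1/2)^(τ/t½) = (1/2)^(6/6) ≈ 0.5000.
C₀ = D/Vd = 330/30 ≈ 11.000 mg/L.
Before the 4th dose, 3 doses have been given. Superposition: Cmin = C₀·(f + f² + … + f^3).
≈ 11.000 × (0.5000 + 0.2500 + 0.1250) ≈ 11.000 × 0.8750 ≈ 9.625 mg/L.

9.6 mg/L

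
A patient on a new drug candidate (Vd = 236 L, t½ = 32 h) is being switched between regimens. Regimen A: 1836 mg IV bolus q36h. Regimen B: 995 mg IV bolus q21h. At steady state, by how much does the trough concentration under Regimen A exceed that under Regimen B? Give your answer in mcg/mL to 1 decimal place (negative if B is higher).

-0.7 mcg/mL

Regimen A: f = (1/2)^(36/32) ≈ 0.4585; Cmin,ss = (1836/236)·f/(1−f) ≈ 6.587 mcg/mL.
Regimen B: f = (1/2)^(21/32) ≈ 0.6345; Cmin,ss = (995/236)·f/(1−f) ≈ 7.319 mcg/mL.
Difference ≈ 6.587 − 7.319 ≈ -0.732 mcg/mL.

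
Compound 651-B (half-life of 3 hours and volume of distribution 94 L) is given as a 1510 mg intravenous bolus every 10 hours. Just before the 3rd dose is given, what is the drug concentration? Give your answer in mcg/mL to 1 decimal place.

1.8 mcg/mL

f = (1/2)^(τ/t½) = (1/2)^(10/3) ≈ 0.0992.
C₀ = D/Vd = 1510/94 ≈ 16.064 mcg/mL.
Before the 3rd dose, 2 doses have been given. Superposition: Cmin = C₀·(f + f²).
≈ 16.064 × (0.0992 + 0.0098) ≈ 16.064 × 0.1090 ≈ 1.751 mcg/mL.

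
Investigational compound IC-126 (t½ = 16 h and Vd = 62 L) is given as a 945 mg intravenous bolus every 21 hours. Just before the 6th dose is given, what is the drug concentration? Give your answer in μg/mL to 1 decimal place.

f = (1/2)^(τ/t½) = (1/2)^(21/16) ≈ 0.4026.
C₀ = D/Vd = 945/62 ≈ 15.242 μg/mL.
Before the 6th dose, 5 doses have been given. Superposition: Cmin = C₀·(f + f² + … + f^5).
≈ 15.242 × (0.4026 + 0.1621 + 0.0653 + 0.0263 + 0.0106) ≈ 15.242 × 0.6669 ≈ 10.165 μg/mL.

10.2 μg/mL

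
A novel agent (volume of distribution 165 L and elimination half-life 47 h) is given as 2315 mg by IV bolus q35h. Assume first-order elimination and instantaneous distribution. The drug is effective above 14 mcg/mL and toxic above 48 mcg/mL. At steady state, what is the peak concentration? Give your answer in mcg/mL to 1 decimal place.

k = ln2/t½ = ln2/47 ≈ 0.014748 h⁻¹; fraction remaining f = e^(−kτ) = e^(−0.014748×35) ≈ 0.5968.
At steady state, accumulation factor R = 1/(1 − e^(−kτ)) ≈ 2.4802.
Single-dose peak C₀ = D/Vd = 2315/165 ≈ 14.030 mcg/mL.
Cmax,ss = C₀/(1 − f) ≈ 14.030/0.4032 ≈ 34.797 mcg/mL.
Peak 34.8 mcg/mL vs MTC 48 mcg/mL: below toxic threshold.

34.8 mcg/mL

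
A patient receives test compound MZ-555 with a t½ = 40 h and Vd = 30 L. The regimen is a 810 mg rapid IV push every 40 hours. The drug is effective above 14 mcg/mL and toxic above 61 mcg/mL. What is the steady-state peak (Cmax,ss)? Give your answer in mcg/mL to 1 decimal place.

54.0 mcg/mL

τ = 40 h = 1 half-life, so f = (1/2)^1 = 0.5.
Accumulation ratio R = 1/(1 − f) = 1/0.5 = 2/1.
Single-dose peak C₀ = D/Vd = 810/30 = 27 mcg/mL.
Steady-state peak Cmax,ss = C₀·R = 27 × 2/1 ≈ 54.000 mcg/mL.
Peak 54.0 mcg/mL vs MTC 61 mcg/mL: below toxic threshold.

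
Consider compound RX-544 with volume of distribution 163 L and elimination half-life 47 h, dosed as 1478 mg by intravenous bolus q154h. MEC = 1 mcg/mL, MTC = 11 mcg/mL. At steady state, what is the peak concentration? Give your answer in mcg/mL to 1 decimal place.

Over one 154-h interval, 154/47 ≈ 3.2766 half-lives elapse, leaving f ≈ 0.1032 of each dose.
At steady state, accumulation factor R = 1/(1 − e^(−kτ)) ≈ 1.1151.
Each bolus raises the concentration by D/Vd = 1478/163 ≈ 9.067 mcg/mL.
Cmax,ss = C₀/(1 − f) ≈ 9.067/0.8968 ≈ 10.110 mcg/mL.
Peak 10.1 mcg/mL vs MTC 11 mcg/mL: below toxic threshold.

10.1 mcg/mL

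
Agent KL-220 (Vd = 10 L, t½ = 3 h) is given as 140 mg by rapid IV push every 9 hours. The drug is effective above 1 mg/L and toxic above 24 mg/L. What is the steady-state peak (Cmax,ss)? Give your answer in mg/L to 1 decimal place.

The dosing interval is 3 half-lives, so f = 2^(−3) = 0.125.
At steady state, R = 1/(1 − 0.125) = 8/7.
Single-dose peak C₀ = D/Vd = 140/10 = 14 mg/L.
Steady-state peak Cmax,ss = C₀·R = 14 × 8/7 ≈ 16.000 mg/L.
Peak 16.0 mg/L vs MTC 24 mg/L: below toxic threshold.

16.0 mg/L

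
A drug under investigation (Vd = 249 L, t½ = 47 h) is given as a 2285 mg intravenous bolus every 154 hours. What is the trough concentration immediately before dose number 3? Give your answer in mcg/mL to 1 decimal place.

1.0 mcg/mL

f = (1/2)^(τ/t½) = (1/2)^(154/47) ≈ 0.1032.
C₀ = D/Vd = 2285/249 ≈ 9.177 mcg/mL.
Before the 3rd dose, 2 doses have been given. Superposition: Cmin = C₀·(f + f²).
≈ 9.177 × (0.1032 + 0.0107) ≈ 9.177 × 0.1139 ≈ 1.045 mcg/mL.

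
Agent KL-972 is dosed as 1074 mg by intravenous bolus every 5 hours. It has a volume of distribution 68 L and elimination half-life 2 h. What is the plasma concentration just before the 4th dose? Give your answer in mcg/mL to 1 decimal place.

3.4 mcg/mL

f = (1/2)^(τ/t½) = (1/2)^(5/2) ≈ 0.1768.
C₀ = D/Vd = 1074/68 ≈ 15.794 mcg/mL.
Before the 4th dose, 3 doses have been given. Superposition: Cmin = C₀·(f + f² + … + f^3).
≈ 15.794 × (0.1768 + 0.0313 + 0.0055) ≈ 15.794 × 0.2136 ≈ 3.374 mcg/mL.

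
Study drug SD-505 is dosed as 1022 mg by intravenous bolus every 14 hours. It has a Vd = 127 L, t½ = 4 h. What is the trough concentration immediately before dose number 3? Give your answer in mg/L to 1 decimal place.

0.8 mg/L

f = (1/2)^(τ/t½) = (1/2)^(14/4) ≈ 0.0884.
C₀ = D/Vd = 1022/127 ≈ 8.047 mg/L.
Before the 3rd dose, 2 doses have been given. Superposition: Cmin = C₀·(f + f²).
≈ 8.047 × (0.0884 + 0.0078) ≈ 8.047 × 0.0962 ≈ 0.774 mg/L.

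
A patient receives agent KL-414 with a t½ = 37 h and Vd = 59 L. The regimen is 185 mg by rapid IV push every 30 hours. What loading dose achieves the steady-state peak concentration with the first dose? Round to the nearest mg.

430 mg

f = (1/2)^(30/37) ≈ 0.570061; accumulation ratio R = 1/(1−f) ≈ 2.32591.
Loading dose to hit Cmax,ss on first dose: D_load = D_maint·R ≈ 185 × 2.32591 ≈ 430.29 mg.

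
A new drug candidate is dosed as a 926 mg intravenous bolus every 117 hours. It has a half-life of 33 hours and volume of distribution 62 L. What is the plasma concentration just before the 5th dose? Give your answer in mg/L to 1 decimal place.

1.4 mg/L

f = (1/2)^(τ/t½) = (1/2)^(117/33) ≈ 0.0856.
C₀ = D/Vd = 926/62 ≈ 14.935 mg/L.
Before the 5th dose, 4 doses have been given. Superposition: Cmin = C₀·(f + f² + … + f^4).
≈ 14.935 × (0.0856 + 0.0073 + 0.0006 + 0.0001) ≈ 14.935 × 0.0936 ≈ 1.398 mg/L.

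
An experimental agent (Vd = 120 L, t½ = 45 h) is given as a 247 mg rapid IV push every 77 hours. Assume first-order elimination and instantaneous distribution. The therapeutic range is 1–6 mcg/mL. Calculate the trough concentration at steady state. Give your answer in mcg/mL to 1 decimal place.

Over one 77-h interval, 77/45 ≈ 1.7111 half-lives elapse, leaving f ≈ 0.3054 of each dose.
Each bolus raises the concentration by D/Vd = 247/120 ≈ 2.058 mcg/mL.
Steady-state trough Cmin,ss = C₀·f/(1−f) ≈ 2.058 × 0.3054/0.6946 ≈ 0.905 mcg/mL.
Trough 0.9 mcg/mL vs MEC 1 mcg/mL: subtherapeutic.

0.9 mcg/mL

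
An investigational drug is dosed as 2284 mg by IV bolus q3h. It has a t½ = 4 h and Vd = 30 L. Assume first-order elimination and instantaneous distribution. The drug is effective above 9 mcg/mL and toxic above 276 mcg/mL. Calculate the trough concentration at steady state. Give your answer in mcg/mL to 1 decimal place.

111.7 mcg/mL

k = ln2/t½ = ln2/4 ≈ 0.173287 h⁻¹; fraction remaining f = e^(−kτ) = e^(−0.173287×3) ≈ 0.5946.
At steady state, accumulation factor R = 1/(1 − e^(−kτ)) ≈ 2.4667.
Each bolus raises the concentration by D/Vd = 2284/30 ≈ 76.133 mcg/mL.
Steady-state peak Cmax,ss = C₀·R ≈ 76.133 × 2.4667 ≈ 187.797 mcg/mL.
Steady-state trough Cmin,ss = Cmax,ss·f ≈ 187.797 × 0.5946 ≈ 111.664 mcg/mL.
Trough 111.7 mcg/mL vs MEC 9 mcg/mL: adequate.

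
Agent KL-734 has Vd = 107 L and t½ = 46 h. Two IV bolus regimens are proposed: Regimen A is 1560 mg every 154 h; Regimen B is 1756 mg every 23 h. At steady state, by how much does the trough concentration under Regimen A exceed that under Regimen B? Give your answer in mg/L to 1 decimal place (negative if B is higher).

Regimen A: f = (1/2)^(154/46) ≈ 0.0982; Cmin,ss = (1560/107)·f/(1−f) ≈ 1.588 mg/L.
Regimen B: f = (1/2)^(23/46) ≈ 0.7071; Cmin,ss = (1756/107)·f/(1−f) ≈ 39.619 mg/L.
Difference ≈ 1.588 − 39.619 ≈ -38.031 mg/L.

-38.0 mg/L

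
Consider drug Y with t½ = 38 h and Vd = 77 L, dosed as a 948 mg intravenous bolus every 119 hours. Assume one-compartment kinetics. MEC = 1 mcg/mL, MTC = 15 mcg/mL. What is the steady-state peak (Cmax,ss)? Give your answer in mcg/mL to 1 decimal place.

13.9 mcg/mL

Over one 119-h interval, 119/38 ≈ 3.1316 half-lives elapse, leaving f ≈ 0.1141 of each dose.
At steady state, accumulation factor R = 1/(1 − e^(−kτ)) ≈ 1.1288.
Each bolus raises the concentration by D/Vd = 948/77 ≈ 12.312 mcg/mL.
Steady-state peak Cmax,ss = C₀·R ≈ 12.312 × 1.1288 ≈ 13.898 mcg/mL.
Peak 13.9 mcg/mL vs MTC 15 mcg/mL: below toxic threshold.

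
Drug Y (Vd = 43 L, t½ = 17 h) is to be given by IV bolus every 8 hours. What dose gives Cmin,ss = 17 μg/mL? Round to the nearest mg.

282 mg

τ/t½ = 8/17 ≈ 0.47059, so f = (1/2)^(8/17) ≈ 0.721670.
Cmin,ss = (D/Vd)·f/(1−f), so D = Cmin,ss·Vd·(1−f)/f.
D = 17 × 43 × (1−f)/f ≈ 17 × 43 × 0.38567 ≈ 281.92 mg.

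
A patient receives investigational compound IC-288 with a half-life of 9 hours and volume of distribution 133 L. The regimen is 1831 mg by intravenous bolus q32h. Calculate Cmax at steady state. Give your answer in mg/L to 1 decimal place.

Over one 32-h interval, 32/9 ≈ 3.5556 half-lives elapse, leaving f ≈ 0.0850 of each dose.
Accumulation ratio R = 1/(1 − f) ≈ 1/0.9150 ≈ 1.0929.
Single-dose peak C₀ = D/Vd = 1831/133 ≈ 13.767 mg/L.
Steady-state peak Cmax,ss = C₀·R ≈ 13.767 × 1.0929 ≈ 15.046 mg/L.

15.0 mg/L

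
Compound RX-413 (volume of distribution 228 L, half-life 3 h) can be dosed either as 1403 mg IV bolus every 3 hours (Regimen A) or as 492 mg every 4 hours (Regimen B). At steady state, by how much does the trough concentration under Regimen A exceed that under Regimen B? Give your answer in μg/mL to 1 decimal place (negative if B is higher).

Regimen A: f = (1/2)^(3/3) ≈ 0.5000; Cmin,ss = (1403/228)·f/(1−f) ≈ 6.154 μg/mL.
Regimen B: f = (1/2)^(4/3) ≈ 0.3969; Cmin,ss = (492/228)·f/(1−f) ≈ 1.420 μg/mL.
Difference ≈ 6.154 − 1.420 ≈ 4.734 μg/mL.

4.7 μg/mL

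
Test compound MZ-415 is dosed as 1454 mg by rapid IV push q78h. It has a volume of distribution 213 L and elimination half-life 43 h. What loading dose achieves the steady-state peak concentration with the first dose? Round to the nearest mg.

2032 mg

f = (1/2)^(78/43) ≈ 0.284410; accumulation ratio R = 1/(1−f) ≈ 1.39745.
Loading dose to hit Cmax,ss on first dose: D_load = D_maint·R ≈ 1454 × 1.39745 ≈ 2031.89 mg.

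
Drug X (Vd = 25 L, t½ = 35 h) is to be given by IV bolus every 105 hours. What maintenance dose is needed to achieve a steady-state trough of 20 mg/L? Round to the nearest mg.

3500 mg

τ/t½ = 105/35 ≈ 3, so f = (1/2)^(105/35) ≈ 0.125000.
Cmin,ss = (D/Vd)·f/(1−f), so D = Cmin,ss·Vd·(1−f)/f.
D = 20 × 25 × (1−f)/f ≈ 20 × 25 × 7.00000 ≈ 3500.00 mg.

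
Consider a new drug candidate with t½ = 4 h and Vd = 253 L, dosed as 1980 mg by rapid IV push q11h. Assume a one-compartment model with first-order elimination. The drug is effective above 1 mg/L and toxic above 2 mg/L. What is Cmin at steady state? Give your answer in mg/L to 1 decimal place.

1.4 mg/L

Over one 11-h interval, 11/4 ≈ 2.75 half-lives elapse, leaving f ≈ 0.1487 of each dose.
At steady state, accumulation factor R = 1/(1 − e^(−kτ)) ≈ 1.1747.
Single-dose peak C₀ = D/Vd = 1980/253 ≈ 7.826 mg/L.
Cmax,ss = C₀/(1 − f) ≈ 7.826/0.8513 ≈ 9.193 mg/L.
One interval later, Cmin,ss = Cmax,ss·e^(−kτ) ≈ 9.193 × 0.1487 ≈ 1.367 mg/L.
Trough 1.4 mg/L vs MEC 1 mg/L: adequate.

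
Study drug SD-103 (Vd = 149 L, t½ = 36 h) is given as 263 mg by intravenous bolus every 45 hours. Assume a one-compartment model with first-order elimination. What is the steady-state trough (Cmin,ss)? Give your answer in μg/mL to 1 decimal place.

1.3 μg/mL

k = ln2/t½ = ln2/36 ≈ 0.019254 h⁻¹; fraction remaining f = e^(−kτ) = e^(−0.019254×45) ≈ 0.4204.
Single-dose peak C₀ = D/Vd = 263/149 ≈ 1.765 μg/mL.
Steady-state trough Cmin,ss = C₀·f/(1−f) ≈ 1.765 × 0.4204/0.5796 ≈ 1.280 μg/mL.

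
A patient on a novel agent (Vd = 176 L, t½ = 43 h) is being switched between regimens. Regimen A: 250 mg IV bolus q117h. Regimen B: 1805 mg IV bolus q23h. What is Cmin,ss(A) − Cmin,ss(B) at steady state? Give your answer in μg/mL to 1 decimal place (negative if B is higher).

-22.6 μg/mL

Regimen A: f = (1/2)^(117/43) ≈ 0.1517; Cmin,ss = (250/176)·f/(1−f) ≈ 0.254 μg/mL.
Regimen B: f = (1/2)^(23/43) ≈ 0.6902; Cmin,ss = (1805/176)·f/(1−f) ≈ 22.849 μg/mL.
Difference ≈ 0.254 − 22.849 ≈ -22.595 μg/mL.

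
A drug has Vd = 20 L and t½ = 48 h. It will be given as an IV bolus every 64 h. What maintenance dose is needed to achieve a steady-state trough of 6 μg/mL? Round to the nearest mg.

τ/t½ = 64/48 ≈ 1.3333, so f = (1/2)^(64/48) ≈ 0.396850.
Cmin,ss = (D/Vd)·f/(1−f), so D = Cmin,ss·Vd·(1−f)/f.
D = 6 × 20 × (1−f)/f ≈ 6 × 20 × 1.51984 ≈ 182.38 mg.

182 mg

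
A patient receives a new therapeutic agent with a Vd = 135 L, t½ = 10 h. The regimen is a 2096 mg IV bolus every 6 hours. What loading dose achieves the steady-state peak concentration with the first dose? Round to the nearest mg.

6160 mg

f = (1/2)^(6/10) ≈ 0.659754; accumulation ratio R = 1/(1−f) ≈ 2.93905.
Loading dose to hit Cmax,ss on first dose: D_load = D_maint·R ≈ 2096 × 2.93905 ≈ 6160.25 mg.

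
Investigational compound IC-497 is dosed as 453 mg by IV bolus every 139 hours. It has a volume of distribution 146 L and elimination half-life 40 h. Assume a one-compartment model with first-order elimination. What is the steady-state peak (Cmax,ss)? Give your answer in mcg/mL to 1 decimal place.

3.4 mcg/mL

τ/t½ = 139/40 ≈ 3.475, so fraction remaining f = (1/2)^(139/40) ≈ 0.0899.
Accumulation ratio R = 1/(1 − f) ≈ 1/0.9101 ≈ 1.0988.
Single-dose peak C₀ = D/Vd = 453/146 ≈ 3.103 mcg/mL.
Steady-state peak Cmax,ss = C₀·R ≈ 3.103 × 1.0988 ≈ 3.410 mcg/mL.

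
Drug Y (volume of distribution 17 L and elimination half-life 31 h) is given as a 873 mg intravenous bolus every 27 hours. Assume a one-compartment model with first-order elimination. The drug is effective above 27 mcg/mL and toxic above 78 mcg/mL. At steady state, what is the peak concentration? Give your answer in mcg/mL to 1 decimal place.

113.3 mcg/mL

τ/t½ = 27/31 ≈ 0.87097, so fraction remaining f = (1/2)^(27/31) ≈ 0.5468.
At steady state, accumulation factor R = 1/(1 − e^(−kτ)) ≈ 2.2065.
Single-dose peak C₀ = D/Vd = 873/17 ≈ 51.353 mcg/mL.
Steady-state peak Cmax,ss = C₀·R ≈ 51.353 × 2.2065 ≈ 113.310 mcg/mL.
Peak 113.3 mcg/mL vs MTC 78 mcg/mL: exceeds toxic threshold.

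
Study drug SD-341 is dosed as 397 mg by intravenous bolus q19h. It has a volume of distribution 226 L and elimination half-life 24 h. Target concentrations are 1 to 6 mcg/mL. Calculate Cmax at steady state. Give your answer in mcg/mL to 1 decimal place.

k = ln2/t½ = ln2/24 ≈ 0.028881 h⁻¹; fraction remaining f = e^(−kτ) = e^(−0.028881×19) ≈ 0.5777.
At steady state, accumulation factor R = 1/(1 − e^(−kτ)) ≈ 2.3680.
Each bolus raises the concentration by D/Vd = 397/226 ≈ 1.757 mcg/mL.
Steady-state peak Cmax,ss = C₀·R ≈ 1.757 × 2.3680 ≈ 4.161 mcg/mL.
Peak 4.2 mcg/mL vs MTC 6 mcg/mL: below toxic threshold.

4.2 mcg/mL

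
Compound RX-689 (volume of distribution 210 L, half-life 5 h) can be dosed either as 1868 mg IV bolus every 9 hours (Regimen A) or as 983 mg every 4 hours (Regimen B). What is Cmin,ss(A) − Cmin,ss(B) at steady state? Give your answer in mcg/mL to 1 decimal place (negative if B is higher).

Regimen A: f = (1/2)^(9/5) ≈ 0.2872; Cmin,ss = (1868/210)·f/(1−f) ≈ 3.584 mcg/mL.
Regimen B: f = (1/2)^(4/5) ≈ 0.5743; Cmin,ss = (983/210)·f/(1−f) ≈ 6.315 mcg/mL.
Difference ≈ 3.584 − 6.315 ≈ -2.731 mcg/mL.

-2.7 mcg/mL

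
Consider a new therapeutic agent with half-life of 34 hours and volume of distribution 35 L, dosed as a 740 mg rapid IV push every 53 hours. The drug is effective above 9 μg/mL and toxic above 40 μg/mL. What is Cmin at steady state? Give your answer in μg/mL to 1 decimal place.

10.9 μg/mL

τ/t½ = 53/34 ≈ 1.5588, so fraction remaining f = (1/2)^(53/34) ≈ 0.3394.
Single-dose peak C₀ = D/Vd = 740/35 ≈ 21.143 μg/mL.
Steady-state trough Cmin,ss = C₀·f/(1−f) ≈ 21.143 × 0.3394/0.6606 ≈ 10.863 μg/mL.
Trough 10.9 μg/mL vs MEC 9 μg/mL: adequate.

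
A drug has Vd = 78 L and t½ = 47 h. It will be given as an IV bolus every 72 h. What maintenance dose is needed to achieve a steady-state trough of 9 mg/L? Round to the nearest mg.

τ/t½ = 72/47 ≈ 1.5319, so f = (1/2)^(72/47) ≈ 0.345818.
Cmin,ss = (D/Vd)·f/(1−f), so D = Cmin,ss·Vd·(1−f)/f.
D = 9 × 78 × (1−f)/f ≈ 9 × 78 × 1.89169 ≈ 1327.97 mg.

1328 mg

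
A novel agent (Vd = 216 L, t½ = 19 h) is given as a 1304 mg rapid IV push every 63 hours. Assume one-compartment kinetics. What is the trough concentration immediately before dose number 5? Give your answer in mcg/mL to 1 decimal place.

0.7 mcg/mL

f = (1/2)^(τ/t½) = (1/2)^(63/19) ≈ 0.1004.
C₀ = D/Vd = 1304/216 ≈ 6.037 mcg/mL.
Before the 5th dose, 4 doses have been given. Superposition: Cmin = C₀·(f + f² + … + f^4).
≈ 6.037 × (0.1004 + 0.0101 + 0.0010 + 0.0001) ≈ 6.037 × 0.1116 ≈ 0.674 mcg/mL.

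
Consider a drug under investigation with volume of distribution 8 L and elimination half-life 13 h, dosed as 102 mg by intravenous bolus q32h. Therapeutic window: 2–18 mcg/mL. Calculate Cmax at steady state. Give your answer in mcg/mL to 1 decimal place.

15.6 mcg/mL

k = ln2/t½ = ln2/13 ≈ 0.053319 h⁻¹; fraction remaining f = e^(−kτ) = e^(−0.053319×32) ≈ 0.1816.
At steady state, accumulation factor R = 1/(1 − e^(−kτ)) ≈ 1.2219.
Each bolus raises the concentration by D/Vd = 102/8 ≈ 12.750 mcg/mL.
Cmax,ss = C₀/(1 − f) ≈ 12.750/0.8184 ≈ 15.579 mcg/mL.
Peak 15.6 mcg/mL vs MTC 18 mcg/mL: below toxic threshold.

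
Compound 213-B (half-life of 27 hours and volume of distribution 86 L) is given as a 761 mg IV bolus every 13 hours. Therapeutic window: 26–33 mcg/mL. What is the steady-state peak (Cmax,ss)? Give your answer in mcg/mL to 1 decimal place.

31.2 mcg/mL

k = ln2/t½ = ln2/27 ≈ 0.025672 h⁻¹; fraction remaining f = e^(−kτ) = e^(−0.025672×13) ≈ 0.7162.
At steady state, accumulation factor R = 1/(1 − e^(−kτ)) ≈ 3.5236.
Single-dose peak C₀ = D/Vd = 761/86 ≈ 8.849 mcg/mL.
Steady-state peak Cmax,ss = C₀·R ≈ 8.849 × 3.5236 ≈ 31.180 mcg/mL.
Peak 31.2 mcg/mL vs MTC 33 mcg/mL: below toxic threshold.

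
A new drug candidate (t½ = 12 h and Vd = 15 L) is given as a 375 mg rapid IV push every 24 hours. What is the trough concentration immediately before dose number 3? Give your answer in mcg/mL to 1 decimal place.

7.8 mcg/mL

f = (1/2)^(τ/t½) = (1/2)^(24/12) ≈ 0.2500.
C₀ = D/Vd = 375/15 ≈ 25.000 mcg/mL.
Before the 3rd dose, 2 doses have been given. Superposition: Cmin = C₀·(f + f²).
≈ 25.000 × (0.2500 + 0.0625) ≈ 25.000 × 0.3125 ≈ 7.812 mcg/mL.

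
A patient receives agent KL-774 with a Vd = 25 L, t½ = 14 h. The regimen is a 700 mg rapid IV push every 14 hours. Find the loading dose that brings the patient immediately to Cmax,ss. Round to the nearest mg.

1400 mg

f = (1/2)^(14/14) ≈ 0.500000; accumulation ratio R = 1/(1−f) ≈ 2.00000.
Loading dose to hit Cmax,ss on first dose: D_load = D_maint·R ≈ 700 × 2.00000 ≈ 1400.00 mg.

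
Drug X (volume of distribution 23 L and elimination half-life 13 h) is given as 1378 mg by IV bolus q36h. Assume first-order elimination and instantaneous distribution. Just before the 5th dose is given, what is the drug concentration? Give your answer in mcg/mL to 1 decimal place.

10.3 mcg/mL

f = (1/2)^(τ/t½) = (1/2)^(36/13) ≈ 0.1467.
C₀ = D/Vd = 1378/23 ≈ 59.913 mcg/mL.
Before the 5th dose, 4 doses have been given. Superposition: Cmin = C₀·(f + f² + … + f^4).
≈ 59.913 × (0.1467 + 0.0215 + 0.0032 + 0.0005) ≈ 59.913 × 0.1719 ≈ 10.299 mcg/mL.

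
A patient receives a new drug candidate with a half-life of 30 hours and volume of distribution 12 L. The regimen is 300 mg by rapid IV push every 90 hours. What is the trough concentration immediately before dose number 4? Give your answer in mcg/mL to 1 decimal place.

3.6 mcg/mL

f = (1/2)^(τ/t½) = (1/2)^(90/30) ≈ 0.1250.
C₀ = D/Vd = 300/12 ≈ 25.000 mcg/mL.
Before the 4th dose, 3 doses have been given. Superposition: Cmin = C₀·(f + f² + … + f^3).
≈ 25.000 × (0.1250 + 0.0156 + 0.0020) ≈ 25.000 × 0.1426 ≈ 3.565 mcg/mL.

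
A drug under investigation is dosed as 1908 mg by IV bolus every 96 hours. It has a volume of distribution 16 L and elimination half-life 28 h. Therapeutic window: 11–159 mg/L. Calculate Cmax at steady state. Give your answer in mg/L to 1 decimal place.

k = ln2/t½ = ln2/28 ≈ 0.024755 h⁻¹; fraction remaining f = e^(−kτ) = e^(−0.024755×96) ≈ 0.0929.
Accumulation ratio R = 1/(1 − f) ≈ 1/0.9071 ≈ 1.1024.
Each bolus raises the concentration by D/Vd = 1908/16 ≈ 119.250 mg/L.
Steady-state peak Cmax,ss = C₀·R ≈ 119.250 × 1.1024 ≈ 131.461 mg/L.
Peak 131.5 mg/L vs MTC 159 mg/L: below toxic threshold.

131.5 mg/L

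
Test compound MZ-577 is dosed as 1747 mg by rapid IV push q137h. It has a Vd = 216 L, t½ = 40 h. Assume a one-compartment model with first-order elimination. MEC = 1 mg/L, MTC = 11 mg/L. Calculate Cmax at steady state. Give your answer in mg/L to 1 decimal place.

8.9 mg/L

Over one 137-h interval, 137/40 ≈ 3.425 half-lives elapse, leaving f ≈ 0.0931 of each dose.
At steady state, accumulation factor R = 1/(1 − e^(−kτ)) ≈ 1.1027.
Each bolus raises the concentration by D/Vd = 1747/216 ≈ 8.088 mg/L.
Steady-state peak Cmax,ss = C₀·R ≈ 8.088 × 1.1027 ≈ 8.919 mg/L.
Peak 8.9 mg/L vs MTC 11 mg/L: below toxic threshold.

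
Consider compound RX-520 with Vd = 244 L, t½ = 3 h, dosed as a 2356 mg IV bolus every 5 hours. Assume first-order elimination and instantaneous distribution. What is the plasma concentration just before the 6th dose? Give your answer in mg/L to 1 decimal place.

4.4 mg/L

f = (1/2)^(τ/t½) = (1/2)^(5/3) ≈ 0.3150.
C₀ = D/Vd = 2356/244 ≈ 9.656 mg/L.
Before the 6th dose, 5 doses have been given. Superposition: Cmin = C₀·(f + f² + … + f^5).
≈ 9.656 × (0.3150 + 0.0992 + 0.0313 + 0.0098 + 0.0031) ≈ 9.656 × 0.4584 ≈ 4.426 mg/L.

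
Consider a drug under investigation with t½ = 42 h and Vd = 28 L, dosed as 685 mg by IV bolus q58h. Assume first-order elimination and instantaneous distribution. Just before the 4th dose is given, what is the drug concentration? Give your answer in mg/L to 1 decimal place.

f = (1/2)^(τ/t½) = (1/2)^(58/42) ≈ 0.3840.
C₀ = D/Vd = 685/28 ≈ 24.464 mg/L.
Before the 4th dose, 3 doses have been given. Superposition: Cmin = C₀·(f + f² + … + f^3).
≈ 24.464 × (0.3840 + 0.1475 + 0.0566) ≈ 24.464 × 0.5881 ≈ 14.387 mg/L.

14.4 mg/L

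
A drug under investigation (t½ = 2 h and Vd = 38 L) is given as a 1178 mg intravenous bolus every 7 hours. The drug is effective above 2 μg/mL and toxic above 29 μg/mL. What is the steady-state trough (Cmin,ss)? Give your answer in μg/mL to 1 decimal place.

3.0 μg/mL

τ/t½ = 7/2 ≈ 3.5, so fraction remaining f = (1/2)^(7/2) ≈ 0.0884.
At steady state, accumulation factor R = 1/(1 − e^(−kτ)) ≈ 1.0970.
Each bolus raises the concentration by D/Vd = 1178/38 ≈ 31.000 μg/mL.
Steady-state peak Cmax,ss = C₀·R ≈ 31.000 × 1.0970 ≈ 34.007 μg/mL.
One interval later, Cmin,ss = Cmax,ss·e^(−kτ) ≈ 34.007 × 0.0884 ≈ 3.006 μg/mL.
Trough 3.0 μg/mL vs MEC 2 μg/mL: adequate.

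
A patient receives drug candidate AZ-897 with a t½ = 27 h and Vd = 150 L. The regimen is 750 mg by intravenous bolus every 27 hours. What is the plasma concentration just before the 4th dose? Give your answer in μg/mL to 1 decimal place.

4.4 μg/mL

f = (1/2)^(τ/t½) = (1/2)^(27/27) ≈ 0.5000.
C₀ = D/Vd = 750/150 ≈ 5.000 μg/mL.
Before the 4th dose, 3 doses have been given. Superposition: Cmin = C₀·(f + f² + … + f^3).
≈ 5.000 × (0.5000 + 0.2500 + 0.1250) ≈ 5.000 × 0.8750 ≈ 4.375 μg/mL.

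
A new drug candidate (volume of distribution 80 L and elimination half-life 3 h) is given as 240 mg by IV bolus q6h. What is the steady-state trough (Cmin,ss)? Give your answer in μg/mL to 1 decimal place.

1.0 μg/mL

τ = 6 h = 2 half-lives, so f = (1/2)^2 = 0.25.
At steady state, R = 1/(1 − 0.25) = 4/3.
Single-dose peak C₀ = D/Vd = 240/80 = 3 μg/mL.
Steady-state peak Cmax,ss = C₀·R = 3 × 4/3 ≈ 4.000 μg/mL.
Steady-state trough Cmin,ss = Cmax,ss·f ≈ 4.000 × 0.25 ≈ 1.000 μg/mL.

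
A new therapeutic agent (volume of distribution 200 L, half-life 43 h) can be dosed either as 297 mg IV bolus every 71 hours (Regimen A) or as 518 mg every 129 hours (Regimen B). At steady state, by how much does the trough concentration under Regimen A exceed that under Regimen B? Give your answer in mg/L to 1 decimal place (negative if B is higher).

Regimen A: f = (1/2)^(71/43) ≈ 0.3184; Cmin,ss = (297/200)·f/(1−f) ≈ 0.694 mg/L.
Regimen B: f = (1/2)^(129/43) ≈ 0.1250; Cmin,ss = (518/200)·f/(1−f) ≈ 0.370 mg/L.
Difference ≈ 0.694 − 0.370 ≈ 0.324 mg/L.

0.3 mg/L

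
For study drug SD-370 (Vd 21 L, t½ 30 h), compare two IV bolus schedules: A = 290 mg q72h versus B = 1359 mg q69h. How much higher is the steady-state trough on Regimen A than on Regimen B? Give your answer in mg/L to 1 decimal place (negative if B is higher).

-13.3 mg/L

Regimen A: f = (1/2)^(72/30) ≈ 0.1895; Cmin,ss = (290/21)·f/(1−f) ≈ 3.229 mg/L.
Regimen B: f = (1/2)^(69/30) ≈ 0.2031; Cmin,ss = (1359/21)·f/(1−f) ≈ 16.493 mg/L.
Difference ≈ 3.229 − 16.493 ≈ -13.264 mg/L.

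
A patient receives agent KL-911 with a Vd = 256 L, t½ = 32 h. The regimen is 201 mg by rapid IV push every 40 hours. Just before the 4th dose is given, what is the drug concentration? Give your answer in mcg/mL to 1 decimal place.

f = (1/2)^(τ/t½) = (1/2)^(40/32) ≈ 0.4204.
C₀ = D/Vd = 201/256 ≈ 0.785 mcg/mL.
Before the 4th dose, 3 doses have been given. Superposition: Cmin = C₀·(f + f² + … + f^3).
≈ 0.785 × (0.4204 + 0.1767 + 0.0743) ≈ 0.785 × 0.6714 ≈ 0.527 mcg/mL.

0.5 mcg/mL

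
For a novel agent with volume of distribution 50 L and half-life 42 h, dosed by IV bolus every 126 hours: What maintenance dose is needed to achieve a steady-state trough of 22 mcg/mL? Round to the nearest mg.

τ/t½ = 126/42 ≈ 3, so f = (1/2)^(126/42) ≈ 0.125000.
Cmin,ss = (D/Vd)·f/(1−f), so D = Cmin,ss·Vd·(1−f)/f.
D = 22 × 50 × (1−f)/f ≈ 22 × 50 × 7.00000 ≈ 7700.00 mg.

7700 mg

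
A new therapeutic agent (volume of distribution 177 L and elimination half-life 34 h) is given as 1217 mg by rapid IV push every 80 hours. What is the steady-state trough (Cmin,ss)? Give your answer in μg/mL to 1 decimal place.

Over one 80-h interval, 80/34 ≈ 2.3529 half-lives elapse, leaving f ≈ 0.1957 of each dose.
Accumulation ratio R = 1/(1 − f) ≈ 1/0.8043 ≈ 1.2433.
Each bolus raises the concentration by D/Vd = 1217/177 ≈ 6.876 μg/mL.
Steady-state peak Cmax,ss = C₀·R ≈ 6.876 × 1.2433 ≈ 8.549 μg/mL.
One interval later, Cmin,ss = Cmax,ss·e^(−kτ) ≈ 8.549 × 0.1957 ≈ 1.673 μg/mL.

1.7 μg/mL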